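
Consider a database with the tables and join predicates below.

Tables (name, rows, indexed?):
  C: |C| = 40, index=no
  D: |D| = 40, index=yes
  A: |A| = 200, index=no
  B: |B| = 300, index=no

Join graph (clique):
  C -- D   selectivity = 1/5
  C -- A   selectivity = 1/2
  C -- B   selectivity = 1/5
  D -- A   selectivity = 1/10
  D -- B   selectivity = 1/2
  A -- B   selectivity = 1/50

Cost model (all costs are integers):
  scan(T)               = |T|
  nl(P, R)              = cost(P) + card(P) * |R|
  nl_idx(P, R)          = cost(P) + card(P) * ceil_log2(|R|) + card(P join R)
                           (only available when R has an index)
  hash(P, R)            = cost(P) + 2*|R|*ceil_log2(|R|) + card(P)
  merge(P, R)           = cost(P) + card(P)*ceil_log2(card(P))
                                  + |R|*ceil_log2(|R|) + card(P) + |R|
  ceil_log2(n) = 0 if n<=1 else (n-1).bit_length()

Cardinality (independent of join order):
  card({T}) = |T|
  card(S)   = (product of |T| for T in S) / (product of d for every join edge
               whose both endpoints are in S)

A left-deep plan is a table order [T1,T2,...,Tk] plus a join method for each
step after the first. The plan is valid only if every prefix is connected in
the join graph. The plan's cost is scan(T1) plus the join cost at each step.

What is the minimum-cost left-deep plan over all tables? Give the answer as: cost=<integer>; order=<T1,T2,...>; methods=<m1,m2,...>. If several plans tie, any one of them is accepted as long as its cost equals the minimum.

cost=8360; order=B,A,D,C; methods=hash,hash,hash

Selinger DP (subsets sized 1..n):
  {C}: scan cost=40, card=40
  {D}: scan cost=40, card=40
  {A}: scan cost=200, card=200
  {B}: scan cost=300, card=300
  {CD}: card=320; try (D,hash)→560, (C,hash)→560, (D,merge)→600, (D,nl_idx)→600, (C,merge)→600, (D,nl)→1640 …(+1); best=560 via (D,hash)
  {AC}: card=4000; try (C,hash)→880, (A,merge)→2120, (C,merge)→2280, (A,hash)→3280, (A,nl)→8040, (C,nl)→8200; best=880 via (C,hash)
  {BC}: card=2400; try (C,hash)→1080, (B,merge)→3320, (C,merge)→3580, (B,hash)→5480, (B,nl)→12040, (C,nl)→12300; best=1080 via (C,hash)
  {AD}: card=800; try (D,hash)→880, (A,merge)→2120, (D,nl_idx)→2200, (D,merge)→2280, (A,hash)→3280, (A,nl)→8040 …(+1); best=880 via (D,hash)
  {BD}: card=6000; try (D,hash)→1080, (B,merge)→3320, (D,merge)→3580, (B,hash)→5480, (D,nl_idx)→8100, (B,nl)→12040 …(+1); best=1080 via (D,hash)
  {AB}: card=1200; try (A,hash)→3800, (B,merge)→5000, (A,merge)→5100, (B,hash)→5800, (B,nl)→60200, (A,nl)→60300; best=3800 via (A,hash)
  {ACD}: card=3200; try (C,hash)→2160, (A,hash)→4080, (D,hash)→5360, (A,merge)→5560, (C,merge)→9960, (D,nl_idx)→28080 …(+4); best=2160 via (C,hash)
  {BCD}: card=9600; try (D,hash)→3960, (B,hash)→6280, (B,merge)→6760, (C,hash)→7560, (D,nl_idx)→25080, (D,merge)→32560 …(+4); best=3960 via (D,hash)
  {ABC}: card=4800; try (C,hash)→5480, (A,hash)→6680, (B,hash)→10280, (C,merge)→18480, (A,merge)→34080, (C,nl)→51800 …(+3); best=5480 via (C,hash)
  {ABD}: card=2400; try (D,hash)→5480, (B,hash)→7080, (A,hash)→10280, (B,merge)→12680, (D,nl_idx)→13400, (D,merge)→18480 …(+4); best=5480 via (D,hash)
  {ABCD}: card=1920; try (C,hash)→8360, (D,hash)→10760, (B,hash)→10760, (A,hash)→16760, (D,nl_idx)→36200, (C,merge)→36960 …(+7); best=8360 via (C,hash)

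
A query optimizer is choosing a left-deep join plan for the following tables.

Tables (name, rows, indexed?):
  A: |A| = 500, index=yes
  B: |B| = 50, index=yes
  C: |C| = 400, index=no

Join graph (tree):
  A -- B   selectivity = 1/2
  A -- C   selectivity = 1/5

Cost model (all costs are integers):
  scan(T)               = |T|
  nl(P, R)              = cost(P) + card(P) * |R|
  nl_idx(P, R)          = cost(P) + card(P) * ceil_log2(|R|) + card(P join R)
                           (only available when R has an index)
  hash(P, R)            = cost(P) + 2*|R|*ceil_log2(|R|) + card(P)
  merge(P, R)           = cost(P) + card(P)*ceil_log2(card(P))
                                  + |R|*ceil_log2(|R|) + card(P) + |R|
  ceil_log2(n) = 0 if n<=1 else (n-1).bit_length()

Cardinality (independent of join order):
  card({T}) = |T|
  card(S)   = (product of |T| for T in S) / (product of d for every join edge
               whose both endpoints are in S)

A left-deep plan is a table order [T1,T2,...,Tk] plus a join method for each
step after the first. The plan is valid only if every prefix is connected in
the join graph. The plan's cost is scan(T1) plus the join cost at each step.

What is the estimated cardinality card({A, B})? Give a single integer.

12500

Tables in S: A(500), B(50)
Edges inside S: A-B(d=2)
numerator = 500 * 50 = 25000
denominator = 2 = 2
card(S) = 25000 / 2 = 12500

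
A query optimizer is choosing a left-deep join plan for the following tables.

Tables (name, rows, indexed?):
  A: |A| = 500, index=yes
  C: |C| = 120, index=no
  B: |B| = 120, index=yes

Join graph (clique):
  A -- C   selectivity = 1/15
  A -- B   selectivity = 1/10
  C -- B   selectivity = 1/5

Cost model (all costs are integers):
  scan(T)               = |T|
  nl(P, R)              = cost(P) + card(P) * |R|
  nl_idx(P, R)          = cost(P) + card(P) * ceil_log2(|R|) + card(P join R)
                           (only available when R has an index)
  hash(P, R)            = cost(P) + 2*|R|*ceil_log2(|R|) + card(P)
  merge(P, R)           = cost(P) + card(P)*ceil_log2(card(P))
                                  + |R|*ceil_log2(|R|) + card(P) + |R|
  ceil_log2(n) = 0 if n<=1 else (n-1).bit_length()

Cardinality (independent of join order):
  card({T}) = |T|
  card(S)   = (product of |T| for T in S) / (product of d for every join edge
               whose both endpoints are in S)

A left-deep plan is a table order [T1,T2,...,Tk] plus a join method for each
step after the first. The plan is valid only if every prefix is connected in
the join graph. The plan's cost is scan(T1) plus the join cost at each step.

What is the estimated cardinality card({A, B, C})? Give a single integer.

9600

Tables in S: A(500), B(120), C(120)
Edges inside S: A-C(d=15), A-B(d=10), C-B(d=5)
numerator = 500 * 120 * 120 = 7200000
denominator = 15 * 10 * 5 = 750
card(S) = 7200000 / 750 = 9600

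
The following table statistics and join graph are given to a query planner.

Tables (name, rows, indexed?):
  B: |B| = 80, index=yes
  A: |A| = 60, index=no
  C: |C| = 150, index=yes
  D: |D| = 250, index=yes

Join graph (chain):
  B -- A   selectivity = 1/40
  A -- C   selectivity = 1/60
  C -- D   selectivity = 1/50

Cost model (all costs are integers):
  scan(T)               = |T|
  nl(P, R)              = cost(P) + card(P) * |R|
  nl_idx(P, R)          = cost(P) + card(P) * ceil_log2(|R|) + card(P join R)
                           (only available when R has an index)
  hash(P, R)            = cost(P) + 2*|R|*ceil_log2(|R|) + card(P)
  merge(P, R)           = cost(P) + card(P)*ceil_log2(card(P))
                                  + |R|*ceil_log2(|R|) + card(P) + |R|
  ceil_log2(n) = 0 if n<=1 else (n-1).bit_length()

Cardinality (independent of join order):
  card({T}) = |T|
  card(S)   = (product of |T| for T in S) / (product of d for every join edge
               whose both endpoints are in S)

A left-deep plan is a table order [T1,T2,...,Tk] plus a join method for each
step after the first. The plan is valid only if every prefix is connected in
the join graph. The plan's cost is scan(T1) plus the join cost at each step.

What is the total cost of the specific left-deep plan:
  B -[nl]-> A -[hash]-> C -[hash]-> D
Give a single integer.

step 1: scan B: cost=80, card=80
step 2: join A via nl
    card(P join A) = 80*60/(40) = 120
    cost = 80 + 80*60 = 4880
step 3: join C via hash
    card(P join C) = 120*150/(60) = 300
    cost = 4880 + 2*150*8 + 120 = 7400
step 4: join D via hash
    card(P join D) = 300*250/(50) = 1500
    cost = 7400 + 2*250*8 + 300 = 11700

11700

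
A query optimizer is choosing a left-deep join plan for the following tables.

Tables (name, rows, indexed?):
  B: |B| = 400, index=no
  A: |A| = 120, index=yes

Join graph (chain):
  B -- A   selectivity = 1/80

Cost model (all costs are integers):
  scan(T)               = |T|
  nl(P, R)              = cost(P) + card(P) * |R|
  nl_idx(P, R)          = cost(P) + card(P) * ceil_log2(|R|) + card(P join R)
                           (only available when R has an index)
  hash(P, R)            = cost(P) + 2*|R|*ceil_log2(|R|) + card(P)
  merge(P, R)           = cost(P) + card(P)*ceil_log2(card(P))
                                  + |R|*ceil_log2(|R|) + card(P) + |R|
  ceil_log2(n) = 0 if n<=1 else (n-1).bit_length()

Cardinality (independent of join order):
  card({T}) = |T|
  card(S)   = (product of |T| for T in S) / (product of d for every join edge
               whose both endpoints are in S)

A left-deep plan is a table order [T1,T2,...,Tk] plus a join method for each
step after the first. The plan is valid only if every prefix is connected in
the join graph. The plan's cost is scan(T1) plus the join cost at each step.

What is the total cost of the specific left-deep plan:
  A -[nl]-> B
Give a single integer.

48120

step 1: scan A: cost=120, card=120
step 2: join B via nl
    card(P join B) = 120*400/(80) = 600
    cost = 120 + 120*400 = 48120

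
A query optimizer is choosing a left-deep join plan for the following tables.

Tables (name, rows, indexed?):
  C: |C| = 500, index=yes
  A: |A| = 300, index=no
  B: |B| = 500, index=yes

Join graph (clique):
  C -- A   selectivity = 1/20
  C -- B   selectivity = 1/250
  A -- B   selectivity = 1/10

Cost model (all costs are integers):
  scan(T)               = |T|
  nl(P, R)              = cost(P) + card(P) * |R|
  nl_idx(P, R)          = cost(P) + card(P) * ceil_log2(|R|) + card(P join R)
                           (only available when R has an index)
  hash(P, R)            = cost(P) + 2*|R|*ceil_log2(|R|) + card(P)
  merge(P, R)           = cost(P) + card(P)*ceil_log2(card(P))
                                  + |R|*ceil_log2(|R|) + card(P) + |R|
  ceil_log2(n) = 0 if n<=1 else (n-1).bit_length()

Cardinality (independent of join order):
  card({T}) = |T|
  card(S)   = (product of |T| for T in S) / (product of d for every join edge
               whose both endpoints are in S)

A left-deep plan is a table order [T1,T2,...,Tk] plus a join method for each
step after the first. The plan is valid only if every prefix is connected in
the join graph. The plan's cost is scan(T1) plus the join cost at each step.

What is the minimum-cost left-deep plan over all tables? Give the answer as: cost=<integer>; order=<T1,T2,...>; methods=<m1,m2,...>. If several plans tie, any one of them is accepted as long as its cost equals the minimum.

Selinger DP (subsets sized 1..n):
  {C}: scan cost=500, card=500
  {A}: scan cost=300, card=300
  {B}: scan cost=500, card=500
  {AC}: card=7500; try (A,hash)→6400, (C,merge)→8300, (A,merge)→8500, (C,hash)→9600, (C,nl_idx)→10500, (C,nl)→150300 …(+1); best=6400 via (A,hash)
  {BC}: card=1000; try (C,nl_idx)→6000, (B,nl_idx)→6000, (C,hash)→10000, (B,hash)→10000, (C,merge)→10500, (B,merge)→10500 …(+2); best=6000 via (C,nl_idx)
  {AB}: card=15000; try (A,hash)→6400, (B,merge)→8300, (A,merge)→8500, (B,hash)→9600, (B,nl_idx)→18000, (B,nl)→150300 …(+1); best=6400 via (A,hash)
  {ABC}: card=1500; try (A,hash)→12400, (A,merge)→20000, (B,hash)→22900, (C,hash)→30400, (B,nl_idx)→75400, (B,merge)→116400 …(+5); best=12400 via (A,hash)

cost=12400; order=B,C,A; methods=nl_idx,hash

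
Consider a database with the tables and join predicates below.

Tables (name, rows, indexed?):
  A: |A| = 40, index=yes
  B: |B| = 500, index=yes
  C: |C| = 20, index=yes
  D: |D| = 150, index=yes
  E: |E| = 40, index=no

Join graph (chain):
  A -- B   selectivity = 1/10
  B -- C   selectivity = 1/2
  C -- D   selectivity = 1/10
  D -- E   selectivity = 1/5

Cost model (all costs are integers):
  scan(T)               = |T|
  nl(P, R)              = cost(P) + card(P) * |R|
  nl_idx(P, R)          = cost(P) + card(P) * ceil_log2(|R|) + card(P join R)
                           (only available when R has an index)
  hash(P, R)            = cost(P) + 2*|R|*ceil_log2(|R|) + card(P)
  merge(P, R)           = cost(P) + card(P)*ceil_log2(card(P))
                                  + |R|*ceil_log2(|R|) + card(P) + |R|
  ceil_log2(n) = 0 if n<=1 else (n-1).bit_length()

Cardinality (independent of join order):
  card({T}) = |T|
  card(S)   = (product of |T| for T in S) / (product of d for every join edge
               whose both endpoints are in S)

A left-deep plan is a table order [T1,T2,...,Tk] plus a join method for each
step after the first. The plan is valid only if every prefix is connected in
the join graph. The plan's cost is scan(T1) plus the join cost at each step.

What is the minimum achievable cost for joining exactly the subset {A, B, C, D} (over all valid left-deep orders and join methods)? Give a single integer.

Selinger DP over subsets of {A,B,C,D}:
  {A}: scan cost=40, card=40
  {B}: scan cost=500, card=500
  {C}: scan cost=20, card=20
  {D}: scan cost=150, card=150
  {AB}: card=2000; try (A,hash)→1480, (B,nl_idx)→2400, (B,merge)→5320, (A,nl_idx)→5500, (A,merge)→5780, (B,hash)→9080 …(+2); best=1480 via (A,hash)
  {BC}: card=5000; try (C,hash)→1200, (B,merge)→5140, (B,nl_idx)→5200, (C,merge)→5620, (C,nl_idx)→8000, (B,hash)→9040 …(+2); best=1200 via (C,hash)
  {CD}: card=300; try (D,nl_idx)→480, (C,hash)→500, (C,nl_idx)→1200, (D,merge)→1490, (C,merge)→1620, (D,hash)→2440 …(+2); best=480 via (D,nl_idx)
  {ABC}: card=20000; try (C,hash)→3680, (A,hash)→6680, (C,merge)→25600, (C,nl_idx)→31480, (C,nl)→41480, (A,nl_idx)→51200 …(+2); best=3680 via (C,hash)
  {BCD}: card=75000; try (B,merge)→8480, (D,hash)→8600, (B,hash)→9780, (D,merge)→72550, (B,nl_idx)→78180, (D,nl_idx)→116200 …(+2); best=8480 via (B,merge)
  {ABCD}: card=300000; try (D,hash)→26080, (A,hash)→83960, (D,merge)→325030, (D,nl_idx)→463680, (A,nl_idx)→758480, (A,merge)→1358760 …(+2); best=26080 via (D,hash)

26080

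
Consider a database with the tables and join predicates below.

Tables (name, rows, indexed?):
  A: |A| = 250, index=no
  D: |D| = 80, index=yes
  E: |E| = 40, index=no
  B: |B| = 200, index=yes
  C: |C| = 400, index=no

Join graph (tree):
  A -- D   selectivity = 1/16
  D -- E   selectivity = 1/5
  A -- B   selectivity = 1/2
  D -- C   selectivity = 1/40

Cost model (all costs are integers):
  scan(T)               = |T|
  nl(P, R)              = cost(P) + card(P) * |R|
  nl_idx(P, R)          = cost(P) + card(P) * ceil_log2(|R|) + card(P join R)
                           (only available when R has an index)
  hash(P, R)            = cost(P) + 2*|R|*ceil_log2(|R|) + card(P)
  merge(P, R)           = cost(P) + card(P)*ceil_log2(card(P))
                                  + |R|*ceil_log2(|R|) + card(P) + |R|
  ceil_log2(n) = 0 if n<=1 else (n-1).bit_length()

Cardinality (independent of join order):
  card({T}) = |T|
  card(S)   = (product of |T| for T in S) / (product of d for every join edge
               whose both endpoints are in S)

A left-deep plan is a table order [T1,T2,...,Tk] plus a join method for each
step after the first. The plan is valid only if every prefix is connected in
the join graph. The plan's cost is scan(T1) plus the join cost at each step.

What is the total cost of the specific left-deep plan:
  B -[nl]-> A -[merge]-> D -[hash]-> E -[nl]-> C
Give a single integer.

400576320

step 1: scan B: cost=200, card=200
step 2: join A via nl
    card(P join A) = 200*250/(2) = 25000
    cost = 200 + 200*250 = 50200
step 3: join D via merge
    card(P join D) = 25000*80/(16) = 125000
    cost = 50200 + 25000*15 + 80*7 + 25000 + 80 = 450840
step 4: join E via hash
    card(P join E) = 125000*40/(5) = 1000000
    cost = 450840 + 2*40*6 + 125000 = 576320
step 5: join C via nl
    card(P join C) = 1000000*400/(40) = 10000000
    cost = 576320 + 1000000*400 = 400576320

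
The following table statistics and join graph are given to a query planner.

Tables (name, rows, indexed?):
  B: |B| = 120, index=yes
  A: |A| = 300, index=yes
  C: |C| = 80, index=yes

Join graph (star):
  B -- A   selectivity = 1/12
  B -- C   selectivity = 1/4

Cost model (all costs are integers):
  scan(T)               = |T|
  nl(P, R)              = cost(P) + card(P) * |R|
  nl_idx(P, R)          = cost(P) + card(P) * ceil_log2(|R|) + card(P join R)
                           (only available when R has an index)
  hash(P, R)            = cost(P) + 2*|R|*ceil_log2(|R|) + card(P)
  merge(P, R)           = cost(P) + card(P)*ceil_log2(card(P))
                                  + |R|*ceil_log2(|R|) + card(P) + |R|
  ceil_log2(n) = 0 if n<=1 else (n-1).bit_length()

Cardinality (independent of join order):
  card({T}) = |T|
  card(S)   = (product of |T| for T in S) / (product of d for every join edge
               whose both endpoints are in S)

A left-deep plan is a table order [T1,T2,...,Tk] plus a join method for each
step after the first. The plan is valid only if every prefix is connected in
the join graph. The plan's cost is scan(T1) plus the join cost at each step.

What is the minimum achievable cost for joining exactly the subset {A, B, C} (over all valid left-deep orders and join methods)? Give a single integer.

Selinger DP over subsets of {A,B,C}:
  {B}: scan cost=120, card=120
  {A}: scan cost=300, card=300
  {C}: scan cost=80, card=80
  {AB}: card=3000; try (B,hash)→2280, (A,merge)→4080, (A,nl_idx)→4200, (B,merge)→4260, (B,nl_idx)→5400, (A,hash)→5640 …(+2); best=2280 via (B,hash)
  {BC}: card=2400; try (C,hash)→1360, (B,merge)→1680, (C,merge)→1720, (B,hash)→1840, (B,nl_idx)→3040, (C,nl_idx)→3360 …(+2); best=1360 via (C,hash)
  {ABC}: card=60000; try (C,hash)→6400, (A,hash)→9160, (A,merge)→35560, (C,merge)→41920, (A,nl_idx)→82960, (C,nl_idx)→83280 …(+2); best=6400 via (C,hash)

6400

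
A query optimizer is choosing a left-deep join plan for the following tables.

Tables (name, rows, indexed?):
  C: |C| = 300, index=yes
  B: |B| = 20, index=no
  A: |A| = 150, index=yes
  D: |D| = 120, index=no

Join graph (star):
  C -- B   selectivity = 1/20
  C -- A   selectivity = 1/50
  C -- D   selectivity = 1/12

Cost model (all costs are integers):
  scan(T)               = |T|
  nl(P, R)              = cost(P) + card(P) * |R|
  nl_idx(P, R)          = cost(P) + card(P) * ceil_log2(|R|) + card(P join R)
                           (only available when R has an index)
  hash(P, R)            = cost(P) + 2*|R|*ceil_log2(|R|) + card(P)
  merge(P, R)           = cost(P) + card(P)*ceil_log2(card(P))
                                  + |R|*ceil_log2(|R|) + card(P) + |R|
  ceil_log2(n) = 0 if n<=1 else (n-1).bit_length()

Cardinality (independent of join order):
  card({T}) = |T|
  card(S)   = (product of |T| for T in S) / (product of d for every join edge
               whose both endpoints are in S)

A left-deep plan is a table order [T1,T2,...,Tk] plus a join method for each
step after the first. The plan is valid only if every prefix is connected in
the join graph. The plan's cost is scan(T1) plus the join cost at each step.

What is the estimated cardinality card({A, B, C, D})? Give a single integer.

9000

Tables in S: A(150), B(20), C(300), D(120)
Edges inside S: C-B(d=20), C-A(d=50), C-D(d=12)
numerator = 150 * 20 * 300 * 120 = 108000000
denominator = 20 * 50 * 12 = 12000
card(S) = 108000000 / 12000 = 9000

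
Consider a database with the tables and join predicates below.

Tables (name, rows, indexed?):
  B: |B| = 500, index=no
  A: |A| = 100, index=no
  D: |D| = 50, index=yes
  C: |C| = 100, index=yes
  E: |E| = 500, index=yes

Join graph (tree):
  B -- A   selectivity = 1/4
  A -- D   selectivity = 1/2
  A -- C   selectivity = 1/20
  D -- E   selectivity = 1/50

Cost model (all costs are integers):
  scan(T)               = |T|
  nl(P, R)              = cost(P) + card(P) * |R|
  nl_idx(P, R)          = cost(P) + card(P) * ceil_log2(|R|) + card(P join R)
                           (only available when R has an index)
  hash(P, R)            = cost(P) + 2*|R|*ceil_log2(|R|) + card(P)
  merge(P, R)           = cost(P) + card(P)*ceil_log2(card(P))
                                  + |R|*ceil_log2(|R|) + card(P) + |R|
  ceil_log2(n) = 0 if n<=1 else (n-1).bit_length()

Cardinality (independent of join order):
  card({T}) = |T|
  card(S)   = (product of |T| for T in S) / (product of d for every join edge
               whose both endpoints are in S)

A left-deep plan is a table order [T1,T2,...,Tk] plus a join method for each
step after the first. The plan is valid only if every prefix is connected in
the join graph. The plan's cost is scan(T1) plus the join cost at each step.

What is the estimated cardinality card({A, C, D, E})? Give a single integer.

125000

Tables in S: A(100), C(100), D(50), E(500)
Edges inside S: A-D(d=2), A-C(d=20), D-E(d=50)
numerator = 100 * 100 * 50 * 500 = 250000000
denominator = 2 * 20 * 50 = 2000
card(S) = 250000000 / 2000 = 125000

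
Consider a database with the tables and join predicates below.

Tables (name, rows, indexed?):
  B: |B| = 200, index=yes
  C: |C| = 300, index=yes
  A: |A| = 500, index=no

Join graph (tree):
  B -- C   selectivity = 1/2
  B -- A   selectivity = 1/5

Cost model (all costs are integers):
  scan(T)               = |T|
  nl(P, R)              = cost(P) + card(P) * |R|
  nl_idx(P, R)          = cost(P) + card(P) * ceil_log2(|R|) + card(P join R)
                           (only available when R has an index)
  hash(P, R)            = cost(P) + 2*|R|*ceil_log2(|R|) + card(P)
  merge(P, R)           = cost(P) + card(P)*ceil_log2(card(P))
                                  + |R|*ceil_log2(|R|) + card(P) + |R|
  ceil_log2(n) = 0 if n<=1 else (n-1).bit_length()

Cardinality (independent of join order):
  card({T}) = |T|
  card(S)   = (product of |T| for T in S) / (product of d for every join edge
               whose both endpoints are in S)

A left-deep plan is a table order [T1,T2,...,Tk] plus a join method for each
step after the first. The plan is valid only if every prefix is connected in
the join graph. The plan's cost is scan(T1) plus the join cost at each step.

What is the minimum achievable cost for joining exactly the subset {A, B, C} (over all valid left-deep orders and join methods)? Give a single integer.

29600

Selinger DP over subsets of {A,B,C}:
  {B}: scan cost=200, card=200
  {C}: scan cost=300, card=300
  {A}: scan cost=500, card=500
  {BC}: card=30000; try (B,hash)→3800, (C,merge)→5000, (B,merge)→5100, (C,hash)→5800, (C,nl_idx)→32000, (B,nl_idx)→32700 …(+2); best=3800 via (B,hash)
  {AB}: card=20000; try (B,hash)→4200, (A,merge)→7000, (B,merge)→7300, (A,hash)→9400, (B,nl_idx)→24500, (A,nl)→100200 …(+1); best=4200 via (B,hash)
  {ABC}: card=3000000; try (C,hash)→29600, (A,hash)→42800, (C,merge)→327200, (A,merge)→488800, (C,nl_idx)→3184200, (C,nl)→6004200 …(+1); best=29600 via (C,hash)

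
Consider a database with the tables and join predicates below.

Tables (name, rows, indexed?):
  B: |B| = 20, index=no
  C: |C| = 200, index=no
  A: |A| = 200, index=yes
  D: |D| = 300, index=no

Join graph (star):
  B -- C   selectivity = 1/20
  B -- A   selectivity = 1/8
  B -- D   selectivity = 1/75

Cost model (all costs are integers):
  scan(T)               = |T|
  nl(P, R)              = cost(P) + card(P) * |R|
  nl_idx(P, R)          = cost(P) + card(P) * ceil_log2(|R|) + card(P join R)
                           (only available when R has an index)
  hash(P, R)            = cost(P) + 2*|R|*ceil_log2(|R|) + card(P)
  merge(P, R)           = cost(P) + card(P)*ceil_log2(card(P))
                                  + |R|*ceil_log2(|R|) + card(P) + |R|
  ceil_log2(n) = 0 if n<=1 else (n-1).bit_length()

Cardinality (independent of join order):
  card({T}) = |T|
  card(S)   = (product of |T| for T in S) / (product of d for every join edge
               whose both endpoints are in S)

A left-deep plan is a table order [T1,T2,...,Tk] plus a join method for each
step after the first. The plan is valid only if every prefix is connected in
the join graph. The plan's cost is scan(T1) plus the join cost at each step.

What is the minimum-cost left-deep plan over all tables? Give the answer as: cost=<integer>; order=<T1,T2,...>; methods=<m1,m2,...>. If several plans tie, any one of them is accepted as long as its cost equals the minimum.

Selinger DP (subsets sized 1..n):
  {B}: scan cost=20, card=20
  {C}: scan cost=200, card=200
  {A}: scan cost=200, card=200
  {D}: scan cost=300, card=300
  {BC}: card=200; try (B,hash)→600, (C,merge)→1940, (B,merge)→2120, (C,hash)→3240, (C,nl)→4020, (B,nl)→4200; best=600 via (B,hash)
  {AB}: card=500; try (B,hash)→600, (A,nl_idx)→680, (A,merge)→1940, (B,merge)→2120, (A,hash)→3240, (A,nl)→4020 …(+1); best=600 via (B,hash)
  {BD}: card=80; try (B,hash)→800, (D,merge)→3140, (B,merge)→3420, (D,hash)→5440, (D,nl)→6020, (B,nl)→6300; best=800 via (B,hash)
  {ABC}: card=5000; try (A,hash)→4000, (A,merge)→4200, (C,hash)→4300, (A,nl_idx)→7200, (C,merge)→7400, (A,nl)→40600 …(+1); best=4000 via (A,hash)
  {BCD}: card=800; try (C,merge)→3240, (C,hash)→4080, (D,merge)→5400, (D,hash)→6200, (C,nl)→16800, (D,nl)→60600; best=3240 via (C,merge)
  {ABD}: card=2000; try (A,merge)→3240, (A,nl_idx)→3440, (A,hash)→4080, (D,hash)→6500, (D,merge)→8600, (A,nl)→16800 …(+1); best=3240 via (A,merge)
  {ABCD}: card=20000; try (A,hash)→7240, (C,hash)→8440, (A,merge)→13840, (D,hash)→14400, (C,merge)→29040, (A,nl_idx)→29640 …(+4); best=7240 via (A,hash)

cost=7240; order=D,B,C,A; methods=hash,merge,hash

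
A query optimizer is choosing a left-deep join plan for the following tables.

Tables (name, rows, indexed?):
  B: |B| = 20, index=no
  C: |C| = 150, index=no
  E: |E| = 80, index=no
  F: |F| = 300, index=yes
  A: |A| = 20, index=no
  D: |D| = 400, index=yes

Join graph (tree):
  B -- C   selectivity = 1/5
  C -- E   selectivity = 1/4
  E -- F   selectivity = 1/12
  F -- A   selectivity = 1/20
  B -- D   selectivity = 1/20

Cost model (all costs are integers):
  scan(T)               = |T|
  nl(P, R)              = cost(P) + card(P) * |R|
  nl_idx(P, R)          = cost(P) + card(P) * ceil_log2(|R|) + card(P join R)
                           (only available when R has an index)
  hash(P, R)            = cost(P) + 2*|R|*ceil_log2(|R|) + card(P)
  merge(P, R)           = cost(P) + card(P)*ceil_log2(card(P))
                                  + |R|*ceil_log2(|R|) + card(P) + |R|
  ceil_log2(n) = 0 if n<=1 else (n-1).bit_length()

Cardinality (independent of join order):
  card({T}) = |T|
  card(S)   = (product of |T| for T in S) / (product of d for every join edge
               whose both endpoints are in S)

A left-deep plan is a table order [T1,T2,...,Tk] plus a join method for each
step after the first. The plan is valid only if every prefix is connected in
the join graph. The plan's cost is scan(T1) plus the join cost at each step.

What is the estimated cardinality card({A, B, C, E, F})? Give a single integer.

300000

Tables in S: A(20), B(20), C(150), E(80), F(300)
Edges inside S: B-C(d=5), C-E(d=4), E-F(d=12), F-A(d=20)
numerator = 20 * 20 * 150 * 80 * 300 = 1440000000
denominator = 5 * 4 * 12 * 20 = 4800
card(S) = 1440000000 / 4800 = 300000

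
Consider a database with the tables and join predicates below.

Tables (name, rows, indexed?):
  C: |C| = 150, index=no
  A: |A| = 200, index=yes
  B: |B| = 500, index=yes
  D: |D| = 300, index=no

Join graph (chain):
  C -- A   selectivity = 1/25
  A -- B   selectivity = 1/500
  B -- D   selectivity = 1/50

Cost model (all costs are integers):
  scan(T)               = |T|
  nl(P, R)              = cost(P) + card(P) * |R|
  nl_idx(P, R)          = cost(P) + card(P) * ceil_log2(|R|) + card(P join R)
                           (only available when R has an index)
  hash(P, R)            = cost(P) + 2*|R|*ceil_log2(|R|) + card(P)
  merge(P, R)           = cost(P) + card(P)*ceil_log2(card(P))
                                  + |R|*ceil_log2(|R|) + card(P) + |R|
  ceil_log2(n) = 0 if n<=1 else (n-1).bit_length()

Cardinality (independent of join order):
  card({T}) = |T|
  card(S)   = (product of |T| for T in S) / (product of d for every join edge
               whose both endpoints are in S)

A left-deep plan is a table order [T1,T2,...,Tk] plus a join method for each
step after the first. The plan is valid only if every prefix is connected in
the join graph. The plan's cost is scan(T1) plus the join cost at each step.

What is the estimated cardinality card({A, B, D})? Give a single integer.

Tables in S: A(200), B(500), D(300)
Edges inside S: A-B(d=500), B-D(d=50)
numerator = 200 * 500 * 300 = 30000000
denominator = 500 * 50 = 25000
card(S) = 30000000 / 25000 = 1200

1200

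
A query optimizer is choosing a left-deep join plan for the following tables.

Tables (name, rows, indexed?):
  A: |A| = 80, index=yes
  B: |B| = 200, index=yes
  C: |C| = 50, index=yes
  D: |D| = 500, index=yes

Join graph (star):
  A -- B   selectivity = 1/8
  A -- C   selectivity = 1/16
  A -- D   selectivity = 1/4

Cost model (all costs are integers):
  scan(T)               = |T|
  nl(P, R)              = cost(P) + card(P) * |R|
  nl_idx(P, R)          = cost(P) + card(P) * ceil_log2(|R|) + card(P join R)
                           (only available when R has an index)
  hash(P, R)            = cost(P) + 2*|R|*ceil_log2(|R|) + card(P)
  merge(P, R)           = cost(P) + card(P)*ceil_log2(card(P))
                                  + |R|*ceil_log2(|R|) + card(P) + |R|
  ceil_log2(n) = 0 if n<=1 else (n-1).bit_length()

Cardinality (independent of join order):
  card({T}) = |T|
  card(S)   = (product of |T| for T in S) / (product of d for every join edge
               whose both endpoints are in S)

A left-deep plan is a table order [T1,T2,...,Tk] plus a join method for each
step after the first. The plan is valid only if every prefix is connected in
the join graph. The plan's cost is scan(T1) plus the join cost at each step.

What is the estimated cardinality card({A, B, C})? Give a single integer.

6250

Tables in S: A(80), B(200), C(50)
Edges inside S: A-B(d=8), A-C(d=16)
numerator = 80 * 200 * 50 = 800000
denominator = 8 * 16 = 128
card(S) = 800000 / 128 = 6250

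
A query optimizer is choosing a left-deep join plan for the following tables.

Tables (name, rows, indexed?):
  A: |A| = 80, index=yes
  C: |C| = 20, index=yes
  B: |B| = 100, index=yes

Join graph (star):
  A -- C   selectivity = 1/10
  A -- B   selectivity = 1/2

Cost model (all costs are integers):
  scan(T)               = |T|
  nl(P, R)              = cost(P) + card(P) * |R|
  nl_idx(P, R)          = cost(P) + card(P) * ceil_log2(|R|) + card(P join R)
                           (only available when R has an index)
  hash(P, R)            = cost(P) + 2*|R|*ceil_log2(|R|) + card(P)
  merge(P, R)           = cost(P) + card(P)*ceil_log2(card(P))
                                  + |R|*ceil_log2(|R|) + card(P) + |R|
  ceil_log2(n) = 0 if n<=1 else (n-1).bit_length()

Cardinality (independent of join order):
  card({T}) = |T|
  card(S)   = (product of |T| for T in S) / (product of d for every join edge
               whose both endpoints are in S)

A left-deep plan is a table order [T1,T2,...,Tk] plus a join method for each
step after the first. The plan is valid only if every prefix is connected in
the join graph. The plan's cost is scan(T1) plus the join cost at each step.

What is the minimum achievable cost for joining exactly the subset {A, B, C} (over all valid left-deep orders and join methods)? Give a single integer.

Selinger DP over subsets of {A,B,C}:
  {A}: scan cost=80, card=80
  {C}: scan cost=20, card=20
  {B}: scan cost=100, card=100
  {AC}: card=160; try (A,nl_idx)→320, (C,hash)→360, (C,nl_idx)→640, (A,merge)→780, (C,merge)→840, (A,hash)→1160 …(+2); best=320 via (A,nl_idx)
  {AB}: card=4000; try (A,hash)→1320, (B,merge)→1520, (A,merge)→1540, (B,hash)→1560, (B,nl_idx)→4640, (A,nl_idx)→4800 …(+2); best=1320 via (A,hash)
  {ABC}: card=8000; try (B,hash)→1880, (B,merge)→2560, (C,hash)→5520, (B,nl_idx)→9440, (B,nl)→16320, (C,nl_idx)→29320 …(+2); best=1880 via (B,hash)

1880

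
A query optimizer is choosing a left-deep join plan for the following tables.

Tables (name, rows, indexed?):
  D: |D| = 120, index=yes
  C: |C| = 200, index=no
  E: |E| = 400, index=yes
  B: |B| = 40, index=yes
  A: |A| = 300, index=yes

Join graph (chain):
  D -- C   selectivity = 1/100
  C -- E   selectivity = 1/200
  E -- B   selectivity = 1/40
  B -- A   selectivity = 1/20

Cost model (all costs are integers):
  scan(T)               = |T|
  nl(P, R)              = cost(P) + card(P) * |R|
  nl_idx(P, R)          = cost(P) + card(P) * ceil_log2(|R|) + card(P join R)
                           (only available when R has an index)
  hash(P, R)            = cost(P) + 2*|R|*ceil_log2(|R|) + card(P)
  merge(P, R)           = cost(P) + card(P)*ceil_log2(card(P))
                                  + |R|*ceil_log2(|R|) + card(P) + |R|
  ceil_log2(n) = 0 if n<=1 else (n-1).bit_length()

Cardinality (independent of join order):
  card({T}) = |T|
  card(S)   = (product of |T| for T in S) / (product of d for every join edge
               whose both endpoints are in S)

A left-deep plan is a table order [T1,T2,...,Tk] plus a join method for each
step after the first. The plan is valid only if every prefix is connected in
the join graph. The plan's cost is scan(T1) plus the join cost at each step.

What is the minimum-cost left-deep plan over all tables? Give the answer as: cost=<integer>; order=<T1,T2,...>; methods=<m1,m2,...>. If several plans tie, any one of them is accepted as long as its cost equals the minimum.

Selinger DP (subsets sized 1..n):
  {D}: scan cost=120, card=120
  {C}: scan cost=200, card=200
  {E}: scan cost=400, card=400
  {B}: scan cost=40, card=40
  {A}: scan cost=300, card=300
  {CD}: card=240; try (D,nl_idx)→1840, (D,hash)→2080, (C,merge)→2880, (D,merge)→2960, (C,hash)→3440, (C,nl)→24120 …(+1); best=1840 via (D,nl_idx)
  {CE}: card=400; try (E,nl_idx)→2400, (C,hash)→4000, (E,merge)→6000, (C,merge)→6200, (E,hash)→7600, (E,nl)→80200 …(+1); best=2400 via (E,nl_idx)
  {BE}: card=400; try (E,nl_idx)→800, (B,hash)→1280, (B,nl_idx)→3200, (E,merge)→4320, (B,merge)→4680, (E,hash)→7280 …(+2); best=800 via (E,nl_idx)
  {AB}: card=600; try (A,nl_idx)→1000, (B,hash)→1080, (B,nl_idx)→2700, (A,merge)→3320, (B,merge)→3580, (A,hash)→5480 …(+2); best=1000 via (A,nl_idx)
  {CDE}: card=480; try (E,nl_idx)→4480, (D,hash)→4480, (D,nl_idx)→5680, (D,merge)→7360, (E,merge)→8000, (E,hash)→9280 …(+2); best=4480 via (E,nl_idx)
  {BCE}: card=400; try (B,hash)→3280, (C,hash)→4400, (B,nl_idx)→5200, (C,merge)→6600, (B,merge)→6680, (B,nl)→18400 …(+1); best=3280 via (B,hash)
  {ABE}: card=6000; try (A,hash)→6600, (A,merge)→7800, (E,hash)→8800, (A,nl_idx)→10400, (E,merge)→11600, (E,nl_idx)→12400 …(+2); best=6600 via (A,hash)
  {BCDE}: card=480; try (D,hash)→5360, (B,hash)→5440, (D,nl_idx)→6560, (B,nl_idx)→7840, (D,merge)→8240, (B,merge)→9560 …(+2); best=5360 via (D,hash)
  {ABCE}: card=6000; try (A,hash)→9080, (A,merge)→10280, (A,nl_idx)→12880, (C,hash)→15800, (C,merge)→92400, (A,nl)→123280 …(+1); best=9080 via (A,hash)
  {ABCDE}: card=7200; try (A,hash)→11240, (A,merge)→13160, (D,hash)→16760, (A,nl_idx)→16880, (D,nl_idx)→58280, (D,merge)→94040 …(+2); best=11240 via (A,hash)

cost=11240; order=C,E,B,D,A; methods=nl_idx,hash,hash,hash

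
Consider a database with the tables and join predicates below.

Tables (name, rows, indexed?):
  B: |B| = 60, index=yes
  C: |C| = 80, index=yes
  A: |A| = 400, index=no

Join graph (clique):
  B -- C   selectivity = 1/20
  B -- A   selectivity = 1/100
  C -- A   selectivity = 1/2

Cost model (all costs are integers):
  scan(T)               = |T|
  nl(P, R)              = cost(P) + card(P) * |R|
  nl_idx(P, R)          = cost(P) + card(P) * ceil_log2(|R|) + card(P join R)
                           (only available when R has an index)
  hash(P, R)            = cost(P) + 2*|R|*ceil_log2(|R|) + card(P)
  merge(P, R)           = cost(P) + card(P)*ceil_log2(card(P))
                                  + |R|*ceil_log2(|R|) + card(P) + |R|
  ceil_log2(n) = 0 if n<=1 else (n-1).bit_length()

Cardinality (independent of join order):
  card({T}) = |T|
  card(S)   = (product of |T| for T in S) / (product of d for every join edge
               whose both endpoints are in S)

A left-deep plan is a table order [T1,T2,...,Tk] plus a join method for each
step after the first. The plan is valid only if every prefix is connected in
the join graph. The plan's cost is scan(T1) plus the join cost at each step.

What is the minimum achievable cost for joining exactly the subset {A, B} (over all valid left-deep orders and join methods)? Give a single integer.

1520

Selinger DP over subsets of {A,B}:
  {B}: scan cost=60, card=60
  {A}: scan cost=400, card=400
  {AB}: card=240; try (B,hash)→1520, (B,nl_idx)→3040, (A,merge)→4480, (B,merge)→4820, (A,hash)→7320, (A,nl)→24060 …(+1); best=1520 via (B,hash)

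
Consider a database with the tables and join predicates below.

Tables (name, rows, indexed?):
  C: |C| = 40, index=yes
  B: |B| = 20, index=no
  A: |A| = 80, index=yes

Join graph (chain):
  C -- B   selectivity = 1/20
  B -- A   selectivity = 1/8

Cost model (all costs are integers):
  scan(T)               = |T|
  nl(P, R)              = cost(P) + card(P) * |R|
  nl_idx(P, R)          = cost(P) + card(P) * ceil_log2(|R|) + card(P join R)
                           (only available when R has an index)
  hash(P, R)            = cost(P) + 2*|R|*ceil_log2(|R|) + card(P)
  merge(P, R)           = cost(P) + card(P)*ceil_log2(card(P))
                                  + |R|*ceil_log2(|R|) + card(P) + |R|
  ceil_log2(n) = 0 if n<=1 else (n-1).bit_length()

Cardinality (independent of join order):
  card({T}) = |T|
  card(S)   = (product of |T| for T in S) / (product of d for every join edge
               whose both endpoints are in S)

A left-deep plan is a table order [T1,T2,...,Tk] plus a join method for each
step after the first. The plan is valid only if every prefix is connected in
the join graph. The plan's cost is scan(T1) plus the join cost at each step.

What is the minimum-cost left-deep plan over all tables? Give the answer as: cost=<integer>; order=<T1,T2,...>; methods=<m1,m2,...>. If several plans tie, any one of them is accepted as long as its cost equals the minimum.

cost=860; order=B,C,A; methods=nl_idx,nl_idx

Selinger DP (subsets sized 1..n):
  {C}: scan cost=40, card=40
  {B}: scan cost=20, card=20
  {A}: scan cost=80, card=80
  {BC}: card=40; try (C,nl_idx)→180, (B,hash)→280, (C,merge)→420, (B,merge)→440, (C,hash)→520, (C,nl)→820 …(+1); best=180 via (C,nl_idx)
  {AB}: card=200; try (B,hash)→360, (A,nl_idx)→360, (A,merge)→780, (B,merge)→840, (A,hash)→1160, (A,nl)→1620 …(+1); best=360 via (B,hash)
  {ABC}: card=400; try (A,nl_idx)→860, (C,hash)→1040, (A,merge)→1100, (A,hash)→1340, (C,nl_idx)→1960, (C,merge)→2440 …(+2); best=860 via (A,nl_idx)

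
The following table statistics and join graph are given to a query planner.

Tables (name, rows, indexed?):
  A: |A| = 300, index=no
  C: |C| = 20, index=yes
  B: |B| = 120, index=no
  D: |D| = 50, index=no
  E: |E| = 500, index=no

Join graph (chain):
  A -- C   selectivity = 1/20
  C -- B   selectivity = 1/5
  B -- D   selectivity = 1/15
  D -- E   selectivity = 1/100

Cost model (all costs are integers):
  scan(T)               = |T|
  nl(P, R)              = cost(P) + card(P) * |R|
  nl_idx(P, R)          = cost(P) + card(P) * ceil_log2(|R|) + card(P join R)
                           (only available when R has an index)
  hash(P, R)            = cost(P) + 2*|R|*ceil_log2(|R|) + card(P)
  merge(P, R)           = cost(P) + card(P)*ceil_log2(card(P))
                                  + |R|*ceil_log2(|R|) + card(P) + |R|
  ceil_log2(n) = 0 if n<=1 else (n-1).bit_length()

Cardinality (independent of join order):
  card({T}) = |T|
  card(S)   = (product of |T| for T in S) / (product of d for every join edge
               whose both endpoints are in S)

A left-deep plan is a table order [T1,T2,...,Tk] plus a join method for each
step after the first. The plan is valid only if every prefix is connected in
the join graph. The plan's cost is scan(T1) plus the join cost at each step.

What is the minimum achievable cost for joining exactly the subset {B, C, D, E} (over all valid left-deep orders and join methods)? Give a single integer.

Selinger DP over subsets of {B,C,D,E}:
  {C}: scan cost=20, card=20
  {B}: scan cost=120, card=120
  {D}: scan cost=50, card=50
  {E}: scan cost=500, card=500
  {BC}: card=480; try (C,hash)→440, (B,merge)→1100, (C,merge)→1200, (C,nl_idx)→1200, (B,hash)→1720, (B,nl)→2420 …(+1); best=440 via (C,hash)
  {BD}: card=400; try (D,hash)→840, (B,merge)→1360, (D,merge)→1430, (B,hash)→1780, (B,nl)→6050, (D,nl)→6120; best=840 via (D,hash)
  {DE}: card=250; try (D,hash)→1600, (E,merge)→5400, (D,merge)→5850, (E,hash)→9100, (E,nl)→25050, (D,nl)→25500; best=1600 via (D,hash)
  {BCD}: card=1600; try (C,hash)→1440, (D,hash)→1520, (C,nl_idx)→4440, (C,merge)→4960, (D,merge)→5590, (C,nl)→8840 …(+1); best=1440 via (C,hash)
  {BDE}: card=2000; try (B,hash)→3530, (B,merge)→4810, (E,merge)→9840, (E,hash)→10240, (B,nl)→31600, (E,nl)→200840; best=3530 via (B,hash)
  {BCDE}: card=8000; try (C,hash)→5730, (E,hash)→12040, (C,nl_idx)→21530, (E,merge)→25640, (C,merge)→27650, (C,nl)→43530 …(+1); best=5730 via (C,hash)

5730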